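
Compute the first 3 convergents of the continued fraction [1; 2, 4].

1/1, 3/2, 13/9

Using the convergent recurrence p_i = a_i*p_{i-1} + p_{i-2}, q_i = a_i*q_{i-1} + q_{i-2} with p_{-2}=0, p_{-1}=1, q_{-2}=1, q_{-1}=0:
  i=0: a_0=1, p_0 = 1*1 + 0 = 1, q_0 = 1*0 + 1 = 1.
  i=1: a_1=2, p_1 = 2*1 + 1 = 3, q_1 = 2*1 + 0 = 2.
  i=2: a_2=4, p_2 = 4*3 + 1 = 13, q_2 = 4*2 + 1 = 9.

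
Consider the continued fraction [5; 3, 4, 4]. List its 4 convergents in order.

5/1, 16/3, 69/13, 292/55

Using the convergent recurrence p_i = a_i*p_{i-1} + p_{i-2}, q_i = a_i*q_{i-1} + q_{i-2} with p_{-2}=0, p_{-1}=1, q_{-2}=1, q_{-1}=0:
  i=0: a_0=5, p_0 = 5*1 + 0 = 5, q_0 = 5*0 + 1 = 1.
  i=1: a_1=3, p_1 = 3*5 + 1 = 16, q_1 = 3*1 + 0 = 3.
  i=2: a_2=4, p_2 = 4*16 + 5 = 69, q_2 = 4*3 + 1 = 13.
  i=3: a_3=4, p_3 = 4*69 + 16 = 292, q_3 = 4*13 + 3 = 55.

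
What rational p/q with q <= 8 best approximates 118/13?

Expand x = 118/13 as a continued fraction with the Euclidean algorithm:
  118 = 9*13 + 1, so a_0 = 9.
  13 = 13*1 + 0, so a_1 = 13.
so x = [9; 13].
Convergents (p_i = a_i*p_{i-1} + p_{i-2}, q_i = a_i*q_{i-1} + q_{i-2} with p_{-2}=0, p_{-1}=1, q_{-2}=1, q_{-1}=0), until the denominator exceeds 8:
  i=0: a_0=9, p_0 = 9*1 + 0 = 9, q_0 = 9*0 + 1 = 1.
  i=1: a_1=13, p_1 = 13*9 + 1 = 118, q_1 = 13*1 + 0 = 13.
q_1 = 13 > 8, so the last convergent with denominator <= 8 is p_0/q_0 = 9/1.
The closest fraction with denominator <= 8 is either p_0/q_0 or the intermediate fraction (k*p_0 + p_{-1})/(k*q_0 + q_{-1}) with the largest k >= 1 whose denominator stays <= 8; these approach x as k grows, and every other convergent or intermediate fraction in range is farther away.
Largest k: floor((8 - q_{-1})/q_0) = floor((8 - 0)/1) = 8 (using the seeds p_{-1} = 1, q_{-1} = 0).
That gives (8*9 + 1)/(8*1 + 0) = 73/8.
Compare the errors: |x - 9/1| = |118*1 - 9*13|/(13*1) = 1/13, and |x - 73/8| = |118*8 - 73*13|/(13*8) = 5/104.
Cross-multiplying, 5*13 = 65 < 104 = 1*104, so 5/104 is smaller: the intermediate fraction 73/8 is closer to x than 9/1.

73/8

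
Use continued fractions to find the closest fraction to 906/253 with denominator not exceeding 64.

154/43

Expand x = 906/253 as a continued fraction with the Euclidean algorithm:
  906 = 3*253 + 147, so a_0 = 3.
  253 = 1*147 + 106, so a_1 = 1.
  147 = 1*106 + 41, so a_2 = 1.
  106 = 2*41 + 24, so a_3 = 2.
  41 = 1*24 + 17, so a_4 = 1.
  24 = 1*17 + 7, so a_5 = 1.
  17 = 2*7 + 3, so a_6 = 2.
  7 = 2*3 + 1, so a_7 = 2.
  3 = 3*1 + 0, so a_8 = 3.
so x = [3; 1, 1, 2, 1, 1, 2, 2, 3].
Convergents (p_i = a_i*p_{i-1} + p_{i-2}, q_i = a_i*q_{i-1} + q_{i-2} with p_{-2}=0, p_{-1}=1, q_{-2}=1, q_{-1}=0), until the denominator exceeds 64:
  i=0: a_0=3, p_0 = 3*1 + 0 = 3, q_0 = 3*0 + 1 = 1.
  i=1: a_1=1, p_1 = 1*3 + 1 = 4, q_1 = 1*1 + 0 = 1.
  i=2: a_2=1, p_2 = 1*4 + 3 = 7, q_2 = 1*1 + 1 = 2.
  i=3: a_3=2, p_3 = 2*7 + 4 = 18, q_3 = 2*2 + 1 = 5.
  i=4: a_4=1, p_4 = 1*18 + 7 = 25, q_4 = 1*5 + 2 = 7.
  i=5: a_5=1, p_5 = 1*25 + 18 = 43, q_5 = 1*7 + 5 = 12.
  i=6: a_6=2, p_6 = 2*43 + 25 = 111, q_6 = 2*12 + 7 = 31.
  i=7: a_7=2, p_7 = 2*111 + 43 = 265, q_7 = 2*31 + 12 = 74.
q_7 = 74 > 64, so the last convergent with denominator <= 64 is p_6/q_6 = 111/31.
The closest fraction with denominator <= 64 is either p_6/q_6 or the intermediate fraction (k*p_6 + p_5)/(k*q_6 + q_5) with the largest k >= 1 whose denominator stays <= 64; these approach x as k grows, and every other convergent or intermediate fraction in range is farther away.
Largest k: floor((64 - q_5)/q_6) = floor((64 - 12)/31) = 1.
That gives (1*111 + 43)/(1*31 + 12) = 154/43.
Compare the errors: |x - 111/31| = |906*31 - 111*253|/(253*31) = 3/7843, and |x - 154/43| = |906*43 - 154*253|/(253*43) = 4/10879.
Cross-multiplying, 4*7843 = 31372 < 32637 = 3*10879, so 4/10879 is smaller: the intermediate fraction 154/43 is closer to x than 111/31.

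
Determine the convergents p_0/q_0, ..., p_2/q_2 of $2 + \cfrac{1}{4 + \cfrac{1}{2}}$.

2/1, 9/4, 20/9

Using the convergent recurrence p_i = a_i*p_{i-1} + p_{i-2}, q_i = a_i*q_{i-1} + q_{i-2} with p_{-2}=0, p_{-1}=1, q_{-2}=1, q_{-1}=0:
  i=0: a_0=2, p_0 = 2*1 + 0 = 2, q_0 = 2*0 + 1 = 1.
  i=1: a_1=4, p_1 = 4*2 + 1 = 9, q_1 = 4*1 + 0 = 4.
  i=2: a_2=2, p_2 = 2*9 + 2 = 20, q_2 = 2*4 + 1 = 9.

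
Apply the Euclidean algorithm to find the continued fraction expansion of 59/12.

[4; 1, 11]

Run the Euclidean algorithm on 59 and 12; the successive quotients are the partial quotients a_0, a_1, ... (each step inverts the fractional part left over by the previous one):
  59 = 4*12 + 11, so a_0 = 4.
  12 = 1*11 + 1, so a_1 = 1.
  11 = 11*1 + 0, so a_2 = 11.
The remainder reaches 0 after 3 divisions, so the expansion has 3 partial quotients, read off in order.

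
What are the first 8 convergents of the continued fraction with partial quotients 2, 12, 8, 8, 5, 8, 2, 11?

Using the convergent recurrence p_i = a_i*p_{i-1} + p_{i-2}, q_i = a_i*q_{i-1} + q_{i-2} with p_{-2}=0, p_{-1}=1, q_{-2}=1, q_{-1}=0:
  i=0: a_0=2, p_0 = 2*1 + 0 = 2, q_0 = 2*0 + 1 = 1.
  i=1: a_1=12, p_1 = 12*2 + 1 = 25, q_1 = 12*1 + 0 = 12.
  i=2: a_2=8, p_2 = 8*25 + 2 = 202, q_2 = 8*12 + 1 = 97.
  i=3: a_3=8, p_3 = 8*202 + 25 = 1641, q_3 = 8*97 + 12 = 788.
  i=4: a_4=5, p_4 = 5*1641 + 202 = 8407, q_4 = 5*788 + 97 = 4037.
  i=5: a_5=8, p_5 = 8*8407 + 1641 = 68897, q_5 = 8*4037 + 788 = 33084.
  i=6: a_6=2, p_6 = 2*68897 + 8407 = 146201, q_6 = 2*33084 + 4037 = 70205.
  i=7: a_7=11, p_7 = 11*146201 + 68897 = 1677108, q_7 = 11*70205 + 33084 = 805339.

2/1, 25/12, 202/97, 1641/788, 8407/4037, 68897/33084, 146201/70205, 1677108/805339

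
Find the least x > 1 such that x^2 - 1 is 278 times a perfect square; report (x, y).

First expand sqrt(278) as a continued fraction. With x_i = (sqrt(278) + m_i)/d_i and (m_0, d_0) = (0, 1): a_0 = floor(sqrt(278)) = 16, since 16^2 = 256 <= 278 < 289 = 17^2.
Iterate m_{i+1} = d_i*a_i - m_i, d_{i+1} = (278 - m_{i+1}^2)/d_i, a_{i+1} = floor((a_0 + m_{i+1})/d_{i+1}):
  m_1 = 1*16 - 0 = 16, d_1 = (278 - 16^2)/1 = 22/1 = 22, a_1 = floor((16 + 16)/22) = 1.
  m_2 = 22*1 - 16 = 6, d_2 = (278 - 6^2)/22 = 242/22 = 11, a_2 = floor((16 + 6)/11) = 2.
  m_3 = 11*2 - 6 = 16, d_3 = (278 - 16^2)/11 = 22/11 = 2, a_3 = floor((16 + 16)/2) = 16.
  m_4 = 2*16 - 16 = 16, d_4 = (278 - 16^2)/2 = 22/2 = 11, a_4 = floor((16 + 16)/11) = 2.
  m_5 = 11*2 - 16 = 6, d_5 = (278 - 6^2)/11 = 242/11 = 22, a_5 = floor((16 + 6)/22) = 1.
  m_6 = 22*1 - 6 = 16, d_6 = (278 - 16^2)/22 = 22/22 = 1, a_6 = floor((16 + 16)/1) = 32.
  m_7 = 1*32 - 16 = 16, d_7 = (278 - 16^2)/1 = 22/1 = 22: (m_7, d_7) = (m_1, d_1) = (16, 22), so from here the quotients repeat a_1, ..., a_6; the period length is 6.
So sqrt(278) = [16; (1, 2, 16, 2, 1, 32)] with period length k = 6.
k is even, so the fundamental solution of x^2 - 278y^2 = 1 is (p_{k-1}, q_{k-1}) = (p_5, q_5); compute convergents through index 5.
Convergents (p_i = a_i*p_{i-1} + p_{i-2}, q_i = a_i*q_{i-1} + q_{i-2} with p_{-2}=0, p_{-1}=1, q_{-2}=1, q_{-1}=0):
  i=0: a_0=16, p_0 = 16*1 + 0 = 16, q_0 = 16*0 + 1 = 1.
  i=1: a_1=1, p_1 = 1*16 + 1 = 17, q_1 = 1*1 + 0 = 1.
  i=2: a_2=2, p_2 = 2*17 + 16 = 50, q_2 = 2*1 + 1 = 3.
  i=3: a_3=16, p_3 = 16*50 + 17 = 817, q_3 = 16*3 + 1 = 49.
  i=4: a_4=2, p_4 = 2*817 + 50 = 1684, q_4 = 2*49 + 3 = 101.
  i=5: a_5=1, p_5 = 1*1684 + 817 = 2501, q_5 = 1*101 + 49 = 150.
Check: 2501^2 - 278*150^2 = 6255001 - 6255000 = 1, so (x, y) = (2501, 150) solves the equation, and by the theorem it is the least positive solution.

(x, y) = (2501, 150)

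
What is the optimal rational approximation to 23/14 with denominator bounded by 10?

Expand x = 23/14 as a continued fraction with the Euclidean algorithm:
  23 = 1*14 + 9, so a_0 = 1.
  14 = 1*9 + 5, so a_1 = 1.
  9 = 1*5 + 4, so a_2 = 1.
  5 = 1*4 + 1, so a_3 = 1.
  4 = 4*1 + 0, so a_4 = 4.
so x = [1; 1, 1, 1, 4].
Convergents (p_i = a_i*p_{i-1} + p_{i-2}, q_i = a_i*q_{i-1} + q_{i-2} with p_{-2}=0, p_{-1}=1, q_{-2}=1, q_{-1}=0), until the denominator exceeds 10:
  i=0: a_0=1, p_0 = 1*1 + 0 = 1, q_0 = 1*0 + 1 = 1.
  i=1: a_1=1, p_1 = 1*1 + 1 = 2, q_1 = 1*1 + 0 = 1.
  i=2: a_2=1, p_2 = 1*2 + 1 = 3, q_2 = 1*1 + 1 = 2.
  i=3: a_3=1, p_3 = 1*3 + 2 = 5, q_3 = 1*2 + 1 = 3.
  i=4: a_4=4, p_4 = 4*5 + 3 = 23, q_4 = 4*3 + 2 = 14.
q_4 = 14 > 10, so the last convergent with denominator <= 10 is p_3/q_3 = 5/3.
The closest fraction with denominator <= 10 is either p_3/q_3 or the intermediate fraction (k*p_3 + p_2)/(k*q_3 + q_2) with the largest k >= 1 whose denominator stays <= 10; these approach x as k grows, and every other convergent or intermediate fraction in range is farther away.
Largest k: floor((10 - q_2)/q_3) = floor((10 - 2)/3) = 2.
That gives (2*5 + 3)/(2*3 + 2) = 13/8.
Compare the errors: |x - 5/3| = |23*3 - 5*14|/(14*3) = 1/42, and |x - 13/8| = |23*8 - 13*14|/(14*8) = 2/112.
Cross-multiplying, 2*42 = 84 < 112 = 1*112, so 2/112 is smaller: the intermediate fraction 13/8 is closer to x than 5/3.

13/8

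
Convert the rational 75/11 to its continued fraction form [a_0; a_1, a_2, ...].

[6; 1, 4, 2]

Run the Euclidean algorithm on 75 and 11; the successive quotients are the partial quotients a_0, a_1, ... (each step inverts the fractional part left over by the previous one):
  75 = 6*11 + 9, so a_0 = 6.
  11 = 1*9 + 2, so a_1 = 1.
  9 = 4*2 + 1, so a_2 = 4.
  2 = 2*1 + 0, so a_3 = 2.
The remainder reaches 0 after 4 divisions, so the expansion has 4 partial quotients, read off in order.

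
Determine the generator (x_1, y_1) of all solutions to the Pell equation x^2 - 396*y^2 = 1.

(x, y) = (199, 10)

First expand sqrt(396) as a continued fraction. With x_i = (sqrt(396) + m_i)/d_i and (m_0, d_0) = (0, 1): a_0 = floor(sqrt(396)) = 19, since 19^2 = 361 <= 396 < 400 = 20^2.
Iterate m_{i+1} = d_i*a_i - m_i, d_{i+1} = (396 - m_{i+1}^2)/d_i, a_{i+1} = floor((a_0 + m_{i+1})/d_{i+1}):
  m_1 = 1*19 - 0 = 19, d_1 = (396 - 19^2)/1 = 35/1 = 35, a_1 = floor((19 + 19)/35) = 1.
  m_2 = 35*1 - 19 = 16, d_2 = (396 - 16^2)/35 = 140/35 = 4, a_2 = floor((19 + 16)/4) = 8.
  m_3 = 4*8 - 16 = 16, d_3 = (396 - 16^2)/4 = 140/4 = 35, a_3 = floor((19 + 16)/35) = 1.
  m_4 = 35*1 - 16 = 19, d_4 = (396 - 19^2)/35 = 35/35 = 1, a_4 = floor((19 + 19)/1) = 38.
  m_5 = 1*38 - 19 = 19, d_5 = (396 - 19^2)/1 = 35/1 = 35: (m_5, d_5) = (m_1, d_1) = (19, 35), so from here the quotients repeat a_1, ..., a_4; the period length is 4.
So sqrt(396) = [19; (1, 8, 1, 38)] with period length k = 4.
k is even, so the fundamental solution of x^2 - 396y^2 = 1 is (p_{k-1}, q_{k-1}) = (p_3, q_3); compute convergents through index 3.
Convergents (p_i = a_i*p_{i-1} + p_{i-2}, q_i = a_i*q_{i-1} + q_{i-2} with p_{-2}=0, p_{-1}=1, q_{-2}=1, q_{-1}=0):
  i=0: a_0=19, p_0 = 19*1 + 0 = 19, q_0 = 19*0 + 1 = 1.
  i=1: a_1=1, p_1 = 1*19 + 1 = 20, q_1 = 1*1 + 0 = 1.
  i=2: a_2=8, p_2 = 8*20 + 19 = 179, q_2 = 8*1 + 1 = 9.
  i=3: a_3=1, p_3 = 1*179 + 20 = 199, q_3 = 1*9 + 1 = 10.
Check: 199^2 - 396*10^2 = 39601 - 39600 = 1, so (x, y) = (199, 10) solves the equation, and by the theorem it is the least positive solution.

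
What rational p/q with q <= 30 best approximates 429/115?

97/26

Expand x = 429/115 as a continued fraction with the Euclidean algorithm:
  429 = 3*115 + 84, so a_0 = 3.
  115 = 1*84 + 31, so a_1 = 1.
  84 = 2*31 + 22, so a_2 = 2.
  31 = 1*22 + 9, so a_3 = 1.
  22 = 2*9 + 4, so a_4 = 2.
  9 = 2*4 + 1, so a_5 = 2.
  4 = 4*1 + 0, so a_6 = 4.
so x = [3; 1, 2, 1, 2, 2, 4].
Convergents (p_i = a_i*p_{i-1} + p_{i-2}, q_i = a_i*q_{i-1} + q_{i-2} with p_{-2}=0, p_{-1}=1, q_{-2}=1, q_{-1}=0), until the denominator exceeds 30:
  i=0: a_0=3, p_0 = 3*1 + 0 = 3, q_0 = 3*0 + 1 = 1.
  i=1: a_1=1, p_1 = 1*3 + 1 = 4, q_1 = 1*1 + 0 = 1.
  i=2: a_2=2, p_2 = 2*4 + 3 = 11, q_2 = 2*1 + 1 = 3.
  i=3: a_3=1, p_3 = 1*11 + 4 = 15, q_3 = 1*3 + 1 = 4.
  i=4: a_4=2, p_4 = 2*15 + 11 = 41, q_4 = 2*4 + 3 = 11.
  i=5: a_5=2, p_5 = 2*41 + 15 = 97, q_5 = 2*11 + 4 = 26.
  i=6: a_6=4, p_6 = 4*97 + 41 = 429, q_6 = 4*26 + 11 = 115.
q_6 = 115 > 30, so the last convergent with denominator <= 30 is p_5/q_5 = 97/26.
The closest fraction with denominator <= 30 is either p_5/q_5 or the intermediate fraction (k*p_5 + p_4)/(k*q_5 + q_4) with the largest k >= 1 whose denominator stays <= 30; these approach x as k grows, and every other convergent or intermediate fraction in range is farther away.
Largest k: floor((30 - q_4)/q_5) = floor((30 - 11)/26) = 0.
Since k = 0, no intermediate fraction beyond p_5/q_5 has denominator <= 30, so the convergent 97/26 is the closest (its error is |429*26 - 97*115|/(115*26) = 1/2990).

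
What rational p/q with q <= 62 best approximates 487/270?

Expand x = 487/270 as a continued fraction with the Euclidean algorithm:
  487 = 1*270 + 217, so a_0 = 1.
  270 = 1*217 + 53, so a_1 = 1.
  217 = 4*53 + 5, so a_2 = 4.
  53 = 10*5 + 3, so a_3 = 10.
  5 = 1*3 + 2, so a_4 = 1.
  3 = 1*2 + 1, so a_5 = 1.
  2 = 2*1 + 0, so a_6 = 2.
so x = [1; 1, 4, 10, 1, 1, 2].
Convergents (p_i = a_i*p_{i-1} + p_{i-2}, q_i = a_i*q_{i-1} + q_{i-2} with p_{-2}=0, p_{-1}=1, q_{-2}=1, q_{-1}=0), until the denominator exceeds 62:
  i=0: a_0=1, p_0 = 1*1 + 0 = 1, q_0 = 1*0 + 1 = 1.
  i=1: a_1=1, p_1 = 1*1 + 1 = 2, q_1 = 1*1 + 0 = 1.
  i=2: a_2=4, p_2 = 4*2 + 1 = 9, q_2 = 4*1 + 1 = 5.
  i=3: a_3=10, p_3 = 10*9 + 2 = 92, q_3 = 10*5 + 1 = 51.
  i=4: a_4=1, p_4 = 1*92 + 9 = 101, q_4 = 1*51 + 5 = 56.
  i=5: a_5=1, p_5 = 1*101 + 92 = 193, q_5 = 1*56 + 51 = 107.
q_5 = 107 > 62, so the last convergent with denominator <= 62 is p_4/q_4 = 101/56.
The closest fraction with denominator <= 62 is either p_4/q_4 or the intermediate fraction (k*p_4 + p_3)/(k*q_4 + q_3) with the largest k >= 1 whose denominator stays <= 62; these approach x as k grows, and every other convergent or intermediate fraction in range is farther away.
Largest k: floor((62 - q_3)/q_4) = floor((62 - 51)/56) = 0.
Since k = 0, no intermediate fraction beyond p_4/q_4 has denominator <= 62, so the convergent 101/56 is the closest (its error is |487*56 - 101*270|/(270*56) = 2/15120).

101/56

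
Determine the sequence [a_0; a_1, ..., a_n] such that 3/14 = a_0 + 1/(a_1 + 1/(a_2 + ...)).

[0; 4, 1, 2]

Run the Euclidean algorithm on 3 and 14; the successive quotients are the partial quotients a_0, a_1, ... (each step inverts the fractional part left over by the previous one):
  3 = 0*14 + 3, so a_0 = 0.
  14 = 4*3 + 2, so a_1 = 4.
  3 = 1*2 + 1, so a_2 = 1.
  2 = 2*1 + 0, so a_3 = 2.
The remainder reaches 0 after 4 divisions, so the expansion has 4 partial quotients, read off in order.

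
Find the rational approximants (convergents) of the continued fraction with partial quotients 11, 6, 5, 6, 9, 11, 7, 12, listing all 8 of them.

Using the convergent recurrence p_i = a_i*p_{i-1} + p_{i-2}, q_i = a_i*q_{i-1} + q_{i-2} with p_{-2}=0, p_{-1}=1, q_{-2}=1, q_{-1}=0:
  i=0: a_0=11, p_0 = 11*1 + 0 = 11, q_0 = 11*0 + 1 = 1.
  i=1: a_1=6, p_1 = 6*11 + 1 = 67, q_1 = 6*1 + 0 = 6.
  i=2: a_2=5, p_2 = 5*67 + 11 = 346, q_2 = 5*6 + 1 = 31.
  i=3: a_3=6, p_3 = 6*346 + 67 = 2143, q_3 = 6*31 + 6 = 192.
  i=4: a_4=9, p_4 = 9*2143 + 346 = 19633, q_4 = 9*192 + 31 = 1759.
  i=5: a_5=11, p_5 = 11*19633 + 2143 = 218106, q_5 = 11*1759 + 192 = 19541.
  i=6: a_6=7, p_6 = 7*218106 + 19633 = 1546375, q_6 = 7*19541 + 1759 = 138546.
  i=7: a_7=12, p_7 = 12*1546375 + 218106 = 18774606, q_7 = 12*138546 + 19541 = 1682093.

11/1, 67/6, 346/31, 2143/192, 19633/1759, 218106/19541, 1546375/138546, 18774606/1682093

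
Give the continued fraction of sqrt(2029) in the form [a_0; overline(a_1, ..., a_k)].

[45; overline(22, 1, 1, 22, 90)]

Write x_i = (sqrt(2029) + m_i)/d_i with (m_0, d_0) = (0, 1). a_0 = floor(sqrt(2029)) = 45, since 45^2 = 2025 <= 2029 < 2116 = 46^2.
Iterate m_{i+1} = d_i*a_i - m_i, d_{i+1} = (2029 - m_{i+1}^2)/d_i, a_{i+1} = floor((a_0 + m_{i+1})/d_{i+1}):
  m_1 = 1*45 - 0 = 45, d_1 = (2029 - 45^2)/1 = 4/1 = 4, a_1 = floor((45 + 45)/4) = 22.
  m_2 = 4*22 - 45 = 43, d_2 = (2029 - 43^2)/4 = 180/4 = 45, a_2 = floor((45 + 43)/45) = 1.
  m_3 = 45*1 - 43 = 2, d_3 = (2029 - 2^2)/45 = 2025/45 = 45, a_3 = floor((45 + 2)/45) = 1.
  m_4 = 45*1 - 2 = 43, d_4 = (2029 - 43^2)/45 = 180/45 = 4, a_4 = floor((45 + 43)/4) = 22.
  m_5 = 4*22 - 43 = 45, d_5 = (2029 - 45^2)/4 = 4/4 = 1, a_5 = floor((45 + 45)/1) = 90.
  m_6 = 1*90 - 45 = 45, d_6 = (2029 - 45^2)/1 = 4/1 = 4: (m_6, d_6) = (m_1, d_1) = (45, 4), so from here the quotients repeat a_1, ..., a_5; the period length is 5.
Hence the expansion of sqrt(2029) is a_0 = 45 followed by the repeating block 22, 1, 1, 22, 90 (period 5).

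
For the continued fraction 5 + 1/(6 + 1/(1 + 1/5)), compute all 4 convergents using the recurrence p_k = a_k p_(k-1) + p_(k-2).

5/1, 31/6, 36/7, 211/41

Using the convergent recurrence p_i = a_i*p_{i-1} + p_{i-2}, q_i = a_i*q_{i-1} + q_{i-2} with p_{-2}=0, p_{-1}=1, q_{-2}=1, q_{-1}=0:
  i=0: a_0=5, p_0 = 5*1 + 0 = 5, q_0 = 5*0 + 1 = 1.
  i=1: a_1=6, p_1 = 6*5 + 1 = 31, q_1 = 6*1 + 0 = 6.
  i=2: a_2=1, p_2 = 1*31 + 5 = 36, q_2 = 1*6 + 1 = 7.
  i=3: a_3=5, p_3 = 5*36 + 31 = 211, q_3 = 5*7 + 6 = 41.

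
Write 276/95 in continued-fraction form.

[2; 1, 9, 1, 1, 4]

Run the Euclidean algorithm on 276 and 95; the successive quotients are the partial quotients a_0, a_1, ... (each step inverts the fractional part left over by the previous one):
  276 = 2*95 + 86, so a_0 = 2.
  95 = 1*86 + 9, so a_1 = 1.
  86 = 9*9 + 5, so a_2 = 9.
  9 = 1*5 + 4, so a_3 = 1.
  5 = 1*4 + 1, so a_4 = 1.
  4 = 4*1 + 0, so a_5 = 4.
The remainder reaches 0 after 6 divisions, so the expansion has 6 partial quotients, read off in order.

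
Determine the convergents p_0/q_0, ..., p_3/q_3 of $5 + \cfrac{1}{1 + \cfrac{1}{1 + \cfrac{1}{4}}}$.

Using the convergent recurrence p_i = a_i*p_{i-1} + p_{i-2}, q_i = a_i*q_{i-1} + q_{i-2} with p_{-2}=0, p_{-1}=1, q_{-2}=1, q_{-1}=0:
  i=0: a_0=5, p_0 = 5*1 + 0 = 5, q_0 = 5*0 + 1 = 1.
  i=1: a_1=1, p_1 = 1*5 + 1 = 6, q_1 = 1*1 + 0 = 1.
  i=2: a_2=1, p_2 = 1*6 + 5 = 11, q_2 = 1*1 + 1 = 2.
  i=3: a_3=4, p_3 = 4*11 + 6 = 50, q_3 = 4*2 + 1 = 9.

5/1, 6/1, 11/2, 50/9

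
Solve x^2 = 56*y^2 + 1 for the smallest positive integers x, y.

(x, y) = (15, 2)

First expand sqrt(56) as a continued fraction. With x_i = (sqrt(56) + m_i)/d_i and (m_0, d_0) = (0, 1): a_0 = floor(sqrt(56)) = 7, since 7^2 = 49 <= 56 < 64 = 8^2.
Iterate m_{i+1} = d_i*a_i - m_i, d_{i+1} = (56 - m_{i+1}^2)/d_i, a_{i+1} = floor((a_0 + m_{i+1})/d_{i+1}):
  m_1 = 1*7 - 0 = 7, d_1 = (56 - 7^2)/1 = 7/1 = 7, a_1 = floor((7 + 7)/7) = 2.
  m_2 = 7*2 - 7 = 7, d_2 = (56 - 7^2)/7 = 7/7 = 1, a_2 = floor((7 + 7)/1) = 14.
  m_3 = 1*14 - 7 = 7, d_3 = (56 - 7^2)/1 = 7/1 = 7: (m_3, d_3) = (m_1, d_1) = (7, 7), so from here the quotients repeat a_1, a_2; the period length is 2.
So sqrt(56) = [7; (2, 14)] with period length k = 2.
k is even, so the fundamental solution of x^2 - 56y^2 = 1 is (p_{k-1}, q_{k-1}) = (p_1, q_1); compute convergents through index 1.
Convergents (p_i = a_i*p_{i-1} + p_{i-2}, q_i = a_i*q_{i-1} + q_{i-2} with p_{-2}=0, p_{-1}=1, q_{-2}=1, q_{-1}=0):
  i=0: a_0=7, p_0 = 7*1 + 0 = 7, q_0 = 7*0 + 1 = 1.
  i=1: a_1=2, p_1 = 2*7 + 1 = 15, q_1 = 2*1 + 0 = 2.
Check: 15^2 - 56*2^2 = 225 - 224 = 1, so (x, y) = (15, 2) solves the equation, and by the theorem it is the least positive solution.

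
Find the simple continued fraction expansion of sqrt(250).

[15; (1, 4, 3, 3, 4, 1, 30)]

Write x_i = (sqrt(250) + m_i)/d_i with (m_0, d_0) = (0, 1). a_0 = floor(sqrt(250)) = 15, since 15^2 = 225 <= 250 < 256 = 16^2.
Iterate m_{i+1} = d_i*a_i - m_i, d_{i+1} = (250 - m_{i+1}^2)/d_i, a_{i+1} = floor((a_0 + m_{i+1})/d_{i+1}):
  m_1 = 1*15 - 0 = 15, d_1 = (250 - 15^2)/1 = 25/1 = 25, a_1 = floor((15 + 15)/25) = 1.
  m_2 = 25*1 - 15 = 10, d_2 = (250 - 10^2)/25 = 150/25 = 6, a_2 = floor((15 + 10)/6) = 4.
  m_3 = 6*4 - 10 = 14, d_3 = (250 - 14^2)/6 = 54/6 = 9, a_3 = floor((15 + 14)/9) = 3.
  m_4 = 9*3 - 14 = 13, d_4 = (250 - 13^2)/9 = 81/9 = 9, a_4 = floor((15 + 13)/9) = 3.
  m_5 = 9*3 - 13 = 14, d_5 = (250 - 14^2)/9 = 54/9 = 6, a_5 = floor((15 + 14)/6) = 4.
  m_6 = 6*4 - 14 = 10, d_6 = (250 - 10^2)/6 = 150/6 = 25, a_6 = floor((15 + 10)/25) = 1.
  m_7 = 25*1 - 10 = 15, d_7 = (250 - 15^2)/25 = 25/25 = 1, a_7 = floor((15 + 15)/1) = 30.
  m_8 = 1*30 - 15 = 15, d_8 = (250 - 15^2)/1 = 25/1 = 25: (m_8, d_8) = (m_1, d_1) = (15, 25), so from here the quotients repeat a_1, ..., a_7; the period length is 7.
Hence the expansion of sqrt(250) is a_0 = 15 followed by the repeating block 1, 4, 3, 3, 4, 1, 30 (period 7).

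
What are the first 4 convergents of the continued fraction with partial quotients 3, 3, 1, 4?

3/1, 10/3, 13/4, 62/19

Using the convergent recurrence p_i = a_i*p_{i-1} + p_{i-2}, q_i = a_i*q_{i-1} + q_{i-2} with p_{-2}=0, p_{-1}=1, q_{-2}=1, q_{-1}=0:
  i=0: a_0=3, p_0 = 3*1 + 0 = 3, q_0 = 3*0 + 1 = 1.
  i=1: a_1=3, p_1 = 3*3 + 1 = 10, q_1 = 3*1 + 0 = 3.
  i=2: a_2=1, p_2 = 1*10 + 3 = 13, q_2 = 1*3 + 1 = 4.
  i=3: a_3=4, p_3 = 4*13 + 10 = 62, q_3 = 4*4 + 3 = 19.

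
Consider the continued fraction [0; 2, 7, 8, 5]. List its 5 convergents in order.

Using the convergent recurrence p_i = a_i*p_{i-1} + p_{i-2}, q_i = a_i*q_{i-1} + q_{i-2} with p_{-2}=0, p_{-1}=1, q_{-2}=1, q_{-1}=0:
  i=0: a_0=0, p_0 = 0*1 + 0 = 0, q_0 = 0*0 + 1 = 1.
  i=1: a_1=2, p_1 = 2*0 + 1 = 1, q_1 = 2*1 + 0 = 2.
  i=2: a_2=7, p_2 = 7*1 + 0 = 7, q_2 = 7*2 + 1 = 15.
  i=3: a_3=8, p_3 = 8*7 + 1 = 57, q_3 = 8*15 + 2 = 122.
  i=4: a_4=5, p_4 = 5*57 + 7 = 292, q_4 = 5*122 + 15 = 625.

0/1, 1/2, 7/15, 57/122, 292/625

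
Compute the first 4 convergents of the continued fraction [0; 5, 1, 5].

Using the convergent recurrence p_i = a_i*p_{i-1} + p_{i-2}, q_i = a_i*q_{i-1} + q_{i-2} with p_{-2}=0, p_{-1}=1, q_{-2}=1, q_{-1}=0:
  i=0: a_0=0, p_0 = 0*1 + 0 = 0, q_0 = 0*0 + 1 = 1.
  i=1: a_1=5, p_1 = 5*0 + 1 = 1, q_1 = 5*1 + 0 = 5.
  i=2: a_2=1, p_2 = 1*1 + 0 = 1, q_2 = 1*5 + 1 = 6.
  i=3: a_3=5, p_3 = 5*1 + 1 = 6, q_3 = 5*6 + 5 = 35.

0/1, 1/5, 1/6, 6/35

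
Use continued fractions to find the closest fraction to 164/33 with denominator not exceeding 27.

134/27

Expand x = 164/33 as a continued fraction with the Euclidean algorithm:
  164 = 4*33 + 32, so a_0 = 4.
  33 = 1*32 + 1, so a_1 = 1.
  32 = 32*1 + 0, so a_2 = 32.
so x = [4; 1, 32].
Convergents (p_i = a_i*p_{i-1} + p_{i-2}, q_i = a_i*q_{i-1} + q_{i-2} with p_{-2}=0, p_{-1}=1, q_{-2}=1, q_{-1}=0), until the denominator exceeds 27:
  i=0: a_0=4, p_0 = 4*1 + 0 = 4, q_0 = 4*0 + 1 = 1.
  i=1: a_1=1, p_1 = 1*4 + 1 = 5, q_1 = 1*1 + 0 = 1.
  i=2: a_2=32, p_2 = 32*5 + 4 = 164, q_2 = 32*1 + 1 = 33.
q_2 = 33 > 27, so the last convergent with denominator <= 27 is p_1/q_1 = 5/1.
The closest fraction with denominator <= 27 is either p_1/q_1 or the intermediate fraction (k*p_1 + p_0)/(k*q_1 + q_0) with the largest k >= 1 whose denominator stays <= 27; these approach x as k grows, and every other convergent or intermediate fraction in range is farther away.
Largest k: floor((27 - q_0)/q_1) = floor((27 - 1)/1) = 26.
That gives (26*5 + 4)/(26*1 + 1) = 134/27.
Compare the errors: |x - 5/1| = |164*1 - 5*33|/(33*1) = 1/33, and |x - 134/27| = |164*27 - 134*33|/(33*27) = 6/891.
Cross-multiplying, 6*33 = 198 < 891 = 1*891, so 6/891 is smaller: the intermediate fraction 134/27 is closer to x than 5/1.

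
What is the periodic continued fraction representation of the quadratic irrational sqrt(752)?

[27; (2, 2, 1, 2, 1, 2, 2, 54)]

Write x_i = (sqrt(752) + m_i)/d_i with (m_0, d_0) = (0, 1). a_0 = floor(sqrt(752)) = 27, since 27^2 = 729 <= 752 < 784 = 28^2.
Iterate m_{i+1} = d_i*a_i - m_i, d_{i+1} = (752 - m_{i+1}^2)/d_i, a_{i+1} = floor((a_0 + m_{i+1})/d_{i+1}):
  m_1 = 1*27 - 0 = 27, d_1 = (752 - 27^2)/1 = 23/1 = 23, a_1 = floor((27 + 27)/23) = 2.
  m_2 = 23*2 - 27 = 19, d_2 = (752 - 19^2)/23 = 391/23 = 17, a_2 = floor((27 + 19)/17) = 2.
  m_3 = 17*2 - 19 = 15, d_3 = (752 - 15^2)/17 = 527/17 = 31, a_3 = floor((27 + 15)/31) = 1.
  m_4 = 31*1 - 15 = 16, d_4 = (752 - 16^2)/31 = 496/31 = 16, a_4 = floor((27 + 16)/16) = 2.
  m_5 = 16*2 - 16 = 16, d_5 = (752 - 16^2)/16 = 496/16 = 31, a_5 = floor((27 + 16)/31) = 1.
  m_6 = 31*1 - 16 = 15, d_6 = (752 - 15^2)/31 = 527/31 = 17, a_6 = floor((27 + 15)/17) = 2.
  m_7 = 17*2 - 15 = 19, d_7 = (752 - 19^2)/17 = 391/17 = 23, a_7 = floor((27 + 19)/23) = 2.
  m_8 = 23*2 - 19 = 27, d_8 = (752 - 27^2)/23 = 23/23 = 1, a_8 = floor((27 + 27)/1) = 54.
  m_9 = 1*54 - 27 = 27, d_9 = (752 - 27^2)/1 = 23/1 = 23: (m_9, d_9) = (m_1, d_1) = (27, 23), so from here the quotients repeat a_1, ..., a_8; the period length is 8.
Hence the expansion of sqrt(752) is a_0 = 27 followed by the repeating block 2, 2, 1, 2, 1, 2, 2, 54 (period 8).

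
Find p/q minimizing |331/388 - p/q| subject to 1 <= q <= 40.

Expand x = 331/388 as a continued fraction with the Euclidean algorithm:
  331 = 0*388 + 331, so a_0 = 0.
  388 = 1*331 + 57, so a_1 = 1.
  331 = 5*57 + 46, so a_2 = 5.
  57 = 1*46 + 11, so a_3 = 1.
  46 = 4*11 + 2, so a_4 = 4.
  11 = 5*2 + 1, so a_5 = 5.
  2 = 2*1 + 0, so a_6 = 2.
so x = [0; 1, 5, 1, 4, 5, 2].
Convergents (p_i = a_i*p_{i-1} + p_{i-2}, q_i = a_i*q_{i-1} + q_{i-2} with p_{-2}=0, p_{-1}=1, q_{-2}=1, q_{-1}=0), until the denominator exceeds 40:
  i=0: a_0=0, p_0 = 0*1 + 0 = 0, q_0 = 0*0 + 1 = 1.
  i=1: a_1=1, p_1 = 1*0 + 1 = 1, q_1 = 1*1 + 0 = 1.
  i=2: a_2=5, p_2 = 5*1 + 0 = 5, q_2 = 5*1 + 1 = 6.
  i=3: a_3=1, p_3 = 1*5 + 1 = 6, q_3 = 1*6 + 1 = 7.
  i=4: a_4=4, p_4 = 4*6 + 5 = 29, q_4 = 4*7 + 6 = 34.
  i=5: a_5=5, p_5 = 5*29 + 6 = 151, q_5 = 5*34 + 7 = 177.
q_5 = 177 > 40, so the last convergent with denominator <= 40 is p_4/q_4 = 29/34.
The closest fraction with denominator <= 40 is either p_4/q_4 or the intermediate fraction (k*p_4 + p_3)/(k*q_4 + q_3) with the largest k >= 1 whose denominator stays <= 40; these approach x as k grows, and every other convergent or intermediate fraction in range is farther away.
Largest k: floor((40 - q_3)/q_4) = floor((40 - 7)/34) = 0.
Since k = 0, no intermediate fraction beyond p_4/q_4 has denominator <= 40, so the convergent 29/34 is the closest (its error is |331*34 - 29*388|/(388*34) = 2/13192).

29/34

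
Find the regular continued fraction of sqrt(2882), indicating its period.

[53; (1, 2, 5, 1, 52, 1, 5, 2, 1, 106)]

Write x_i = (sqrt(2882) + m_i)/d_i with (m_0, d_0) = (0, 1). a_0 = floor(sqrt(2882)) = 53, since 53^2 = 2809 <= 2882 < 2916 = 54^2.
Iterate m_{i+1} = d_i*a_i - m_i, d_{i+1} = (2882 - m_{i+1}^2)/d_i, a_{i+1} = floor((a_0 + m_{i+1})/d_{i+1}):
  m_1 = 1*53 - 0 = 53, d_1 = (2882 - 53^2)/1 = 73/1 = 73, a_1 = floor((53 + 53)/73) = 1.
  m_2 = 73*1 - 53 = 20, d_2 = (2882 - 20^2)/73 = 2482/73 = 34, a_2 = floor((53 + 20)/34) = 2.
  m_3 = 34*2 - 20 = 48, d_3 = (2882 - 48^2)/34 = 578/34 = 17, a_3 = floor((53 + 48)/17) = 5.
  m_4 = 17*5 - 48 = 37, d_4 = (2882 - 37^2)/17 = 1513/17 = 89, a_4 = floor((53 + 37)/89) = 1.
  m_5 = 89*1 - 37 = 52, d_5 = (2882 - 52^2)/89 = 178/89 = 2, a_5 = floor((53 + 52)/2) = 52.
  m_6 = 2*52 - 52 = 52, d_6 = (2882 - 52^2)/2 = 178/2 = 89, a_6 = floor((53 + 52)/89) = 1.
  m_7 = 89*1 - 52 = 37, d_7 = (2882 - 37^2)/89 = 1513/89 = 17, a_7 = floor((53 + 37)/17) = 5.
  m_8 = 17*5 - 37 = 48, d_8 = (2882 - 48^2)/17 = 578/17 = 34, a_8 = floor((53 + 48)/34) = 2.
  m_9 = 34*2 - 48 = 20, d_9 = (2882 - 20^2)/34 = 2482/34 = 73, a_9 = floor((53 + 20)/73) = 1.
  m_10 = 73*1 - 20 = 53, d_10 = (2882 - 53^2)/73 = 73/73 = 1, a_10 = floor((53 + 53)/1) = 106.
  m_11 = 1*106 - 53 = 53, d_11 = (2882 - 53^2)/1 = 73/1 = 73: (m_11, d_11) = (m_1, d_1) = (53, 73), so from here the quotients repeat a_1, ..., a_10; the period length is 10.
Hence the expansion of sqrt(2882) is a_0 = 53 followed by the repeating block 1, 2, 5, 1, 52, 1, 5, 2, 1, 106 (period 10).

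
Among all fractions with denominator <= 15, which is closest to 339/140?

29/12

Expand x = 339/140 as a continued fraction with the Euclidean algorithm:
  339 = 2*140 + 59, so a_0 = 2.
  140 = 2*59 + 22, so a_1 = 2.
  59 = 2*22 + 15, so a_2 = 2.
  22 = 1*15 + 7, so a_3 = 1.
  15 = 2*7 + 1, so a_4 = 2.
  7 = 7*1 + 0, so a_5 = 7.
so x = [2; 2, 2, 1, 2, 7].
Convergents (p_i = a_i*p_{i-1} + p_{i-2}, q_i = a_i*q_{i-1} + q_{i-2} with p_{-2}=0, p_{-1}=1, q_{-2}=1, q_{-1}=0), until the denominator exceeds 15:
  i=0: a_0=2, p_0 = 2*1 + 0 = 2, q_0 = 2*0 + 1 = 1.
  i=1: a_1=2, p_1 = 2*2 + 1 = 5, q_1 = 2*1 + 0 = 2.
  i=2: a_2=2, p_2 = 2*5 + 2 = 12, q_2 = 2*2 + 1 = 5.
  i=3: a_3=1, p_3 = 1*12 + 5 = 17, q_3 = 1*5 + 2 = 7.
  i=4: a_4=2, p_4 = 2*17 + 12 = 46, q_4 = 2*7 + 5 = 19.
q_4 = 19 > 15, so the last convergent with denominator <= 15 is p_3/q_3 = 17/7.
The closest fraction with denominator <= 15 is either p_3/q_3 or the intermediate fraction (k*p_3 + p_2)/(k*q_3 + q_2) with the largest k >= 1 whose denominator stays <= 15; these approach x as k grows, and every other convergent or intermediate fraction in range is farther away.
Largest k: floor((15 - q_2)/q_3) = floor((15 - 5)/7) = 1.
That gives (1*17 + 12)/(1*7 + 5) = 29/12.
Compare the errors: |x - 17/7| = |339*7 - 17*140|/(140*7) = 7/980, and |x - 29/12| = |339*12 - 29*140|/(140*12) = 8/1680.
Cross-multiplying, 8*980 = 7840 < 11760 = 7*1680, so 8/1680 is smaller: the intermediate fraction 29/12 is closer to x than 17/7.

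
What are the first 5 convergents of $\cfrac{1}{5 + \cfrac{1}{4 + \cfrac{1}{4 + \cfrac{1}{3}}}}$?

Using the convergent recurrence p_i = a_i*p_{i-1} + p_{i-2}, q_i = a_i*q_{i-1} + q_{i-2} with p_{-2}=0, p_{-1}=1, q_{-2}=1, q_{-1}=0:
  i=0: a_0=0, p_0 = 0*1 + 0 = 0, q_0 = 0*0 + 1 = 1.
  i=1: a_1=5, p_1 = 5*0 + 1 = 1, q_1 = 5*1 + 0 = 5.
  i=2: a_2=4, p_2 = 4*1 + 0 = 4, q_2 = 4*5 + 1 = 21.
  i=3: a_3=4, p_3 = 4*4 + 1 = 17, q_3 = 4*21 + 5 = 89.
  i=4: a_4=3, p_4 = 3*17 + 4 = 55, q_4 = 3*89 + 21 = 288.

0/1, 1/5, 4/21, 17/89, 55/288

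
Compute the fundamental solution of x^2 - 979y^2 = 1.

(x, y) = (360449, 11520)

First expand sqrt(979) as a continued fraction. With x_i = (sqrt(979) + m_i)/d_i and (m_0, d_0) = (0, 1): a_0 = floor(sqrt(979)) = 31, since 31^2 = 961 <= 979 < 1024 = 32^2.
Iterate m_{i+1} = d_i*a_i - m_i, d_{i+1} = (979 - m_{i+1}^2)/d_i, a_{i+1} = floor((a_0 + m_{i+1})/d_{i+1}):
  m_1 = 1*31 - 0 = 31, d_1 = (979 - 31^2)/1 = 18/1 = 18, a_1 = floor((31 + 31)/18) = 3.
  m_2 = 18*3 - 31 = 23, d_2 = (979 - 23^2)/18 = 450/18 = 25, a_2 = floor((31 + 23)/25) = 2.
  m_3 = 25*2 - 23 = 27, d_3 = (979 - 27^2)/25 = 250/25 = 10, a_3 = floor((31 + 27)/10) = 5.
  m_4 = 10*5 - 27 = 23, d_4 = (979 - 23^2)/10 = 450/10 = 45, a_4 = floor((31 + 23)/45) = 1.
  m_5 = 45*1 - 23 = 22, d_5 = (979 - 22^2)/45 = 495/45 = 11, a_5 = floor((31 + 22)/11) = 4.
  m_6 = 11*4 - 22 = 22, d_6 = (979 - 22^2)/11 = 495/11 = 45, a_6 = floor((31 + 22)/45) = 1.
  m_7 = 45*1 - 22 = 23, d_7 = (979 - 23^2)/45 = 450/45 = 10, a_7 = floor((31 + 23)/10) = 5.
  m_8 = 10*5 - 23 = 27, d_8 = (979 - 27^2)/10 = 250/10 = 25, a_8 = floor((31 + 27)/25) = 2.
  m_9 = 25*2 - 27 = 23, d_9 = (979 - 23^2)/25 = 450/25 = 18, a_9 = floor((31 + 23)/18) = 3.
  m_10 = 18*3 - 23 = 31, d_10 = (979 - 31^2)/18 = 18/18 = 1, a_10 = floor((31 + 31)/1) = 62.
  m_11 = 1*62 - 31 = 31, d_11 = (979 - 31^2)/1 = 18/1 = 18: (m_11, d_11) = (m_1, d_1) = (31, 18), so from here the quotients repeat a_1, ..., a_10; the period length is 10.
So sqrt(979) = [31; (3, 2, 5, 1, 4, 1, 5, 2, 3, 62)] with period length k = 10.
k is even, so the fundamental solution of x^2 - 979y^2 = 1 is (p_{k-1}, q_{k-1}) = (p_9, q_9); compute convergents through index 9.
Convergents (p_i = a_i*p_{i-1} + p_{i-2}, q_i = a_i*q_{i-1} + q_{i-2} with p_{-2}=0, p_{-1}=1, q_{-2}=1, q_{-1}=0):
  i=0: a_0=31, p_0 = 31*1 + 0 = 31, q_0 = 31*0 + 1 = 1.
  i=1: a_1=3, p_1 = 3*31 + 1 = 94, q_1 = 3*1 + 0 = 3.
  i=2: a_2=2, p_2 = 2*94 + 31 = 219, q_2 = 2*3 + 1 = 7.
  i=3: a_3=5, p_3 = 5*219 + 94 = 1189, q_3 = 5*7 + 3 = 38.
  i=4: a_4=1, p_4 = 1*1189 + 219 = 1408, q_4 = 1*38 + 7 = 45.
  i=5: a_5=4, p_5 = 4*1408 + 1189 = 6821, q_5 = 4*45 + 38 = 218.
  i=6: a_6=1, p_6 = 1*6821 + 1408 = 8229, q_6 = 1*218 + 45 = 263.
  i=7: a_7=5, p_7 = 5*8229 + 6821 = 47966, q_7 = 5*263 + 218 = 1533.
  i=8: a_8=2, p_8 = 2*47966 + 8229 = 104161, q_8 = 2*1533 + 263 = 3329.
  i=9: a_9=3, p_9 = 3*104161 + 47966 = 360449, q_9 = 3*3329 + 1533 = 11520.
Check: 360449^2 - 979*11520^2 = 129923481601 - 129923481600 = 1, so (x, y) = (360449, 11520) solves the equation, and by the theorem it is the least positive solution.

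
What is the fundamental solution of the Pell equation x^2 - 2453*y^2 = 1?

(x, y) = (1783, 36)

First expand sqrt(2453) as a continued fraction. With x_i = (sqrt(2453) + m_i)/d_i and (m_0, d_0) = (0, 1): a_0 = floor(sqrt(2453)) = 49, since 49^2 = 2401 <= 2453 < 2500 = 50^2.
Iterate m_{i+1} = d_i*a_i - m_i, d_{i+1} = (2453 - m_{i+1}^2)/d_i, a_{i+1} = floor((a_0 + m_{i+1})/d_{i+1}):
  m_1 = 1*49 - 0 = 49, d_1 = (2453 - 49^2)/1 = 52/1 = 52, a_1 = floor((49 + 49)/52) = 1.
  m_2 = 52*1 - 49 = 3, d_2 = (2453 - 3^2)/52 = 2444/52 = 47, a_2 = floor((49 + 3)/47) = 1.
  m_3 = 47*1 - 3 = 44, d_3 = (2453 - 44^2)/47 = 517/47 = 11, a_3 = floor((49 + 44)/11) = 8.
  m_4 = 11*8 - 44 = 44, d_4 = (2453 - 44^2)/11 = 517/11 = 47, a_4 = floor((49 + 44)/47) = 1.
  m_5 = 47*1 - 44 = 3, d_5 = (2453 - 3^2)/47 = 2444/47 = 52, a_5 = floor((49 + 3)/52) = 1.
  m_6 = 52*1 - 3 = 49, d_6 = (2453 - 49^2)/52 = 52/52 = 1, a_6 = floor((49 + 49)/1) = 98.
  m_7 = 1*98 - 49 = 49, d_7 = (2453 - 49^2)/1 = 52/1 = 52: (m_7, d_7) = (m_1, d_1) = (49, 52), so from here the quotients repeat a_1, ..., a_6; the period length is 6.
So sqrt(2453) = [49; (1, 1, 8, 1, 1, 98)] with period length k = 6.
k is even, so the fundamental solution of x^2 - 2453y^2 = 1 is (p_{k-1}, q_{k-1}) = (p_5, q_5); compute convergents through index 5.
Convergents (p_i = a_i*p_{i-1} + p_{i-2}, q_i = a_i*q_{i-1} + q_{i-2} with p_{-2}=0, p_{-1}=1, q_{-2}=1, q_{-1}=0):
  i=0: a_0=49, p_0 = 49*1 + 0 = 49, q_0 = 49*0 + 1 = 1.
  i=1: a_1=1, p_1 = 1*49 + 1 = 50, q_1 = 1*1 + 0 = 1.
  i=2: a_2=1, p_2 = 1*50 + 49 = 99, q_2 = 1*1 + 1 = 2.
  i=3: a_3=8, p_3 = 8*99 + 50 = 842, q_3 = 8*2 + 1 = 17.
  i=4: a_4=1, p_4 = 1*842 + 99 = 941, q_4 = 1*17 + 2 = 19.
  i=5: a_5=1, p_5 = 1*941 + 842 = 1783, q_5 = 1*19 + 17 = 36.
Check: 1783^2 - 2453*36^2 = 3179089 - 3179088 = 1, so (x, y) = (1783, 36) solves the equation, and by the theorem it is the least positive solution.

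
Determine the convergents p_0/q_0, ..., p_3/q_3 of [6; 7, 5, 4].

Using the convergent recurrence p_i = a_i*p_{i-1} + p_{i-2}, q_i = a_i*q_{i-1} + q_{i-2} with p_{-2}=0, p_{-1}=1, q_{-2}=1, q_{-1}=0:
  i=0: a_0=6, p_0 = 6*1 + 0 = 6, q_0 = 6*0 + 1 = 1.
  i=1: a_1=7, p_1 = 7*6 + 1 = 43, q_1 = 7*1 + 0 = 7.
  i=2: a_2=5, p_2 = 5*43 + 6 = 221, q_2 = 5*7 + 1 = 36.
  i=3: a_3=4, p_3 = 4*221 + 43 = 927, q_3 = 4*36 + 7 = 151.

6/1, 43/7, 221/36, 927/151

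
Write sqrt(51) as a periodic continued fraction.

Write x_i = (sqrt(51) + m_i)/d_i with (m_0, d_0) = (0, 1). a_0 = floor(sqrt(51)) = 7, since 7^2 = 49 <= 51 < 64 = 8^2.
Iterate m_{i+1} = d_i*a_i - m_i, d_{i+1} = (51 - m_{i+1}^2)/d_i, a_{i+1} = floor((a_0 + m_{i+1})/d_{i+1}):
  m_1 = 1*7 - 0 = 7, d_1 = (51 - 7^2)/1 = 2/1 = 2, a_1 = floor((7 + 7)/2) = 7.
  m_2 = 2*7 - 7 = 7, d_2 = (51 - 7^2)/2 = 2/2 = 1, a_2 = floor((7 + 7)/1) = 14.
  m_3 = 1*14 - 7 = 7, d_3 = (51 - 7^2)/1 = 2/1 = 2: (m_3, d_3) = (m_1, d_1) = (7, 2), so from here the quotients repeat a_1, a_2; the period length is 2.
Hence the expansion of sqrt(51) is a_0 = 7 followed by the repeating block 7, 14 (period 2).

[7; (7, 14)]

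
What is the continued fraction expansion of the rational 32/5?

[6; 2, 2]

Run the Euclidean algorithm on 32 and 5; the successive quotients are the partial quotients a_0, a_1, ... (each step inverts the fractional part left over by the previous one):
  32 = 6*5 + 2, so a_0 = 6.
  5 = 2*2 + 1, so a_1 = 2.
  2 = 2*1 + 0, so a_2 = 2.
The remainder reaches 0 after 3 divisions, so the expansion has 3 partial quotients, read off in order.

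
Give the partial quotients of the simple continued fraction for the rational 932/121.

Run the Euclidean algorithm on 932 and 121; the successive quotients are the partial quotients a_0, a_1, ... (each step inverts the fractional part left over by the previous one):
  932 = 7*121 + 85, so a_0 = 7.
  121 = 1*85 + 36, so a_1 = 1.
  85 = 2*36 + 13, so a_2 = 2.
  36 = 2*13 + 10, so a_3 = 2.
  13 = 1*10 + 3, so a_4 = 1.
  10 = 3*3 + 1, so a_5 = 3.
  3 = 3*1 + 0, so a_6 = 3.
The remainder reaches 0 after 7 divisions, so the expansion has 7 partial quotients, read off in order.

[7; 1, 2, 2, 1, 3, 3]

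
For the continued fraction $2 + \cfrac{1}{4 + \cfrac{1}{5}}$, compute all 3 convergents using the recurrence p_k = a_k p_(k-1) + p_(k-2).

Using the convergent recurrence p_i = a_i*p_{i-1} + p_{i-2}, q_i = a_i*q_{i-1} + q_{i-2} with p_{-2}=0, p_{-1}=1, q_{-2}=1, q_{-1}=0:
  i=0: a_0=2, p_0 = 2*1 + 0 = 2, q_0 = 2*0 + 1 = 1.
  i=1: a_1=4, p_1 = 4*2 + 1 = 9, q_1 = 4*1 + 0 = 4.
  i=2: a_2=5, p_2 = 5*9 + 2 = 47, q_2 = 5*4 + 1 = 21.

2/1, 9/4, 47/21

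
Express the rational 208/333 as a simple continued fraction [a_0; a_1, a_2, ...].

[0; 1, 1, 1, 1, 1, 41]

Run the Euclidean algorithm on 208 and 333; the successive quotients are the partial quotients a_0, a_1, ... (each step inverts the fractional part left over by the previous one):
  208 = 0*333 + 208, so a_0 = 0.
  333 = 1*208 + 125, so a_1 = 1.
  208 = 1*125 + 83, so a_2 = 1.
  125 = 1*83 + 42, so a_3 = 1.
  83 = 1*42 + 41, so a_4 = 1.
  42 = 1*41 + 1, so a_5 = 1.
  41 = 41*1 + 0, so a_6 = 41.
The remainder reaches 0 after 7 divisions, so the expansion has 7 partial quotients, read off in order.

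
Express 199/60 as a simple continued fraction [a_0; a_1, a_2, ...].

[3; 3, 6, 3]

Run the Euclidean algorithm on 199 and 60; the successive quotients are the partial quotients a_0, a_1, ... (each step inverts the fractional part left over by the previous one):
  199 = 3*60 + 19, so a_0 = 3.
  60 = 3*19 + 3, so a_1 = 3.
  19 = 6*3 + 1, so a_2 = 6.
  3 = 3*1 + 0, so a_3 = 3.
The remainder reaches 0 after 4 divisions, so the expansion has 4 partial quotients, read off in order.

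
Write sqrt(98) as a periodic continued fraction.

Write x_i = (sqrt(98) + m_i)/d_i with (m_0, d_0) = (0, 1). a_0 = floor(sqrt(98)) = 9, since 9^2 = 81 <= 98 < 100 = 10^2.
Iterate m_{i+1} = d_i*a_i - m_i, d_{i+1} = (98 - m_{i+1}^2)/d_i, a_{i+1} = floor((a_0 + m_{i+1})/d_{i+1}):
  m_1 = 1*9 - 0 = 9, d_1 = (98 - 9^2)/1 = 17/1 = 17, a_1 = floor((9 + 9)/17) = 1.
  m_2 = 17*1 - 9 = 8, d_2 = (98 - 8^2)/17 = 34/17 = 2, a_2 = floor((9 + 8)/2) = 8.
  m_3 = 2*8 - 8 = 8, d_3 = (98 - 8^2)/2 = 34/2 = 17, a_3 = floor((9 + 8)/17) = 1.
  m_4 = 17*1 - 8 = 9, d_4 = (98 - 9^2)/17 = 17/17 = 1, a_4 = floor((9 + 9)/1) = 18.
  m_5 = 1*18 - 9 = 9, d_5 = (98 - 9^2)/1 = 17/1 = 17: (m_5, d_5) = (m_1, d_1) = (9, 17), so from here the quotients repeat a_1, ..., a_4; the period length is 4.
Hence the expansion of sqrt(98) is a_0 = 9 followed by the repeating block 1, 8, 1, 18 (period 4).

[9; (1, 8, 1, 18)]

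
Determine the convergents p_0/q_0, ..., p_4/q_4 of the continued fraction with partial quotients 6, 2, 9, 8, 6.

Using the convergent recurrence p_i = a_i*p_{i-1} + p_{i-2}, q_i = a_i*q_{i-1} + q_{i-2} with p_{-2}=0, p_{-1}=1, q_{-2}=1, q_{-1}=0:
  i=0: a_0=6, p_0 = 6*1 + 0 = 6, q_0 = 6*0 + 1 = 1.
  i=1: a_1=2, p_1 = 2*6 + 1 = 13, q_1 = 2*1 + 0 = 2.
  i=2: a_2=9, p_2 = 9*13 + 6 = 123, q_2 = 9*2 + 1 = 19.
  i=3: a_3=8, p_3 = 8*123 + 13 = 997, q_3 = 8*19 + 2 = 154.
  i=4: a_4=6, p_4 = 6*997 + 123 = 6105, q_4 = 6*154 + 19 = 943.

6/1, 13/2, 123/19, 997/154, 6105/943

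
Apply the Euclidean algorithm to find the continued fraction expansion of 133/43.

Run the Euclidean algorithm on 133 and 43; the successive quotients are the partial quotients a_0, a_1, ... (each step inverts the fractional part left over by the previous one):
  133 = 3*43 + 4, so a_0 = 3.
  43 = 10*4 + 3, so a_1 = 10.
  4 = 1*3 + 1, so a_2 = 1.
  3 = 3*1 + 0, so a_3 = 3.
The remainder reaches 0 after 4 divisions, so the expansion has 4 partial quotients, read off in order.

[3; 10, 1, 3]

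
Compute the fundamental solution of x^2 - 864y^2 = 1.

First expand sqrt(864) as a continued fraction. With x_i = (sqrt(864) + m_i)/d_i and (m_0, d_0) = (0, 1): a_0 = floor(sqrt(864)) = 29, since 29^2 = 841 <= 864 < 900 = 30^2.
Iterate m_{i+1} = d_i*a_i - m_i, d_{i+1} = (864 - m_{i+1}^2)/d_i, a_{i+1} = floor((a_0 + m_{i+1})/d_{i+1}):
  m_1 = 1*29 - 0 = 29, d_1 = (864 - 29^2)/1 = 23/1 = 23, a_1 = floor((29 + 29)/23) = 2.
  m_2 = 23*2 - 29 = 17, d_2 = (864 - 17^2)/23 = 575/23 = 25, a_2 = floor((29 + 17)/25) = 1.
  m_3 = 25*1 - 17 = 8, d_3 = (864 - 8^2)/25 = 800/25 = 32, a_3 = floor((29 + 8)/32) = 1.
  m_4 = 32*1 - 8 = 24, d_4 = (864 - 24^2)/32 = 288/32 = 9, a_4 = floor((29 + 24)/9) = 5.
  m_5 = 9*5 - 24 = 21, d_5 = (864 - 21^2)/9 = 423/9 = 47, a_5 = floor((29 + 21)/47) = 1.
  m_6 = 47*1 - 21 = 26, d_6 = (864 - 26^2)/47 = 188/47 = 4, a_6 = floor((29 + 26)/4) = 13.
  m_7 = 4*13 - 26 = 26, d_7 = (864 - 26^2)/4 = 188/4 = 47, a_7 = floor((29 + 26)/47) = 1.
  m_8 = 47*1 - 26 = 21, d_8 = (864 - 21^2)/47 = 423/47 = 9, a_8 = floor((29 + 21)/9) = 5.
  m_9 = 9*5 - 21 = 24, d_9 = (864 - 24^2)/9 = 288/9 = 32, a_9 = floor((29 + 24)/32) = 1.
  m_10 = 32*1 - 24 = 8, d_10 = (864 - 8^2)/32 = 800/32 = 25, a_10 = floor((29 + 8)/25) = 1.
  m_11 = 25*1 - 8 = 17, d_11 = (864 - 17^2)/25 = 575/25 = 23, a_11 = floor((29 + 17)/23) = 2.
  m_12 = 23*2 - 17 = 29, d_12 = (864 - 29^2)/23 = 23/23 = 1, a_12 = floor((29 + 29)/1) = 58.
  m_13 = 1*58 - 29 = 29, d_13 = (864 - 29^2)/1 = 23/1 = 23: (m_13, d_13) = (m_1, d_1) = (29, 23), so from here the quotients repeat a_1, ..., a_12; the period length is 12.
So sqrt(864) = [29; (2, 1, 1, 5, 1, 13, 1, 5, 1, 1, 2, 58)] with period length k = 12.
k is even, so the fundamental solution of x^2 - 864y^2 = 1 is (p_{k-1}, q_{k-1}) = (p_11, q_11); compute convergents through index 11.
Convergents (p_i = a_i*p_{i-1} + p_{i-2}, q_i = a_i*q_{i-1} + q_{i-2} with p_{-2}=0, p_{-1}=1, q_{-2}=1, q_{-1}=0):
  i=0: a_0=29, p_0 = 29*1 + 0 = 29, q_0 = 29*0 + 1 = 1.
  i=1: a_1=2, p_1 = 2*29 + 1 = 59, q_1 = 2*1 + 0 = 2.
  i=2: a_2=1, p_2 = 1*59 + 29 = 88, q_2 = 1*2 + 1 = 3.
  i=3: a_3=1, p_3 = 1*88 + 59 = 147, q_3 = 1*3 + 2 = 5.
  i=4: a_4=5, p_4 = 5*147 + 88 = 823, q_4 = 5*5 + 3 = 28.
  i=5: a_5=1, p_5 = 1*823 + 147 = 970, q_5 = 1*28 + 5 = 33.
  i=6: a_6=13, p_6 = 13*970 + 823 = 13433, q_6 = 13*33 + 28 = 457.
  i=7: a_7=1, p_7 = 1*13433 + 970 = 14403, q_7 = 1*457 + 33 = 490.
  i=8: a_8=5, p_8 = 5*14403 + 13433 = 85448, q_8 = 5*490 + 457 = 2907.
  i=9: a_9=1, p_9 = 1*85448 + 14403 = 99851, q_9 = 1*2907 + 490 = 3397.
  i=10: a_10=1, p_10 = 1*99851 + 85448 = 185299, q_10 = 1*3397 + 2907 = 6304.
  i=11: a_11=2, p_11 = 2*185299 + 99851 = 470449, q_11 = 2*6304 + 3397 = 16005.
Check: 470449^2 - 864*16005^2 = 221322261601 - 221322261600 = 1, so (x, y) = (470449, 16005) solves the equation, and by the theorem it is the least positive solution.

(x, y) = (470449, 16005)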